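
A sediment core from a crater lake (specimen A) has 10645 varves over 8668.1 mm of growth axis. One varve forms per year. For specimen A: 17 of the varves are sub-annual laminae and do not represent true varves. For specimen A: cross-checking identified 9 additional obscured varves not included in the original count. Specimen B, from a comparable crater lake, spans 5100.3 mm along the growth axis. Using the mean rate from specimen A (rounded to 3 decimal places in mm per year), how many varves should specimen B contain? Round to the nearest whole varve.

6258 varves

Specimen A: correcting the raw count gives 10645 − 17 + 9 = 10637 true varves.
A: Extension rate ≈ 8668.1 / 10637 = 0.815 mm/yr.
Specimen B: 5100.3 mm / 0.815 mm per year = 6258.04 years ≈ 6258 varves.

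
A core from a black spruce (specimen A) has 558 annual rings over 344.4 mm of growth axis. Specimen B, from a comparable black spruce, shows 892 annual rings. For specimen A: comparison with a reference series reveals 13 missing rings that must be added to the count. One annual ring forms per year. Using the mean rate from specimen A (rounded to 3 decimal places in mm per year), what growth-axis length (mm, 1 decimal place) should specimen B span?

537.9 mm

Specimen A: correcting the raw count gives 558 + 13 = 571 true annual rings.
A: 344.4 mm over 571 years gives 344.4 / 571 ≈ 0.603 mm/year.
For B, 0.603 mm/year × 892 years = 537.9 mm.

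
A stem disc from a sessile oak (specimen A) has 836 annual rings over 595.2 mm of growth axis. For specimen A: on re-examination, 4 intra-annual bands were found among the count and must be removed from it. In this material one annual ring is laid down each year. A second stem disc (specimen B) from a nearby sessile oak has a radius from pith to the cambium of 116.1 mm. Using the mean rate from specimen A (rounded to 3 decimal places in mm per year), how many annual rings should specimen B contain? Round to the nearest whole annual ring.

162 annual rings

Specimen A: true annual ring count = 836 − 4 = 832.
A: 595.2 mm over 832 years gives 595.2 / 832 ≈ 0.715 mm/yr.
Specimen B: 116.1 mm / 0.715 mm per year = 162.38 years ≈ 162 annual rings.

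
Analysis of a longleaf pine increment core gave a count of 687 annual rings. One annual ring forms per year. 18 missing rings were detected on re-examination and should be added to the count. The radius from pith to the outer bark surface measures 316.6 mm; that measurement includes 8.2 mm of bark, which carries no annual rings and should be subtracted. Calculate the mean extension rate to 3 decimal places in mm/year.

0.437 mm/year

Correcting the raw count gives 687 + 18 = 705 true annual rings.
The growth record spans 316.6 − 8.2 = 308.4 mm.
Mean rate = 308.4 mm / 705 years ≈ 0.437 mm/year.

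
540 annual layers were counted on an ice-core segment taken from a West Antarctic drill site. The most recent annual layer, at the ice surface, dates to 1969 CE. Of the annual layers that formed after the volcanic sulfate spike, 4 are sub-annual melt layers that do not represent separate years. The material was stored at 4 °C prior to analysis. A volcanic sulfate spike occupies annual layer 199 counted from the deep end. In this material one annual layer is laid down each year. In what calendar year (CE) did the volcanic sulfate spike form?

1632 CE

The volcanic sulfate spike sits at annual layer 199 from the deep end, so 540 − 199 = 341 annual layers formed after it.
341 − 4 false = 337 true annual layers after the volcanic sulfate spike.
1969 − 337 = 1632 CE.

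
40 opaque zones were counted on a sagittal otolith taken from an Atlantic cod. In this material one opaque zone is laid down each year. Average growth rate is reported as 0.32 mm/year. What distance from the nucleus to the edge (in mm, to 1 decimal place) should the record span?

12.8 mm

40 years of growth are recorded.
Length ≈ 0.32 × 40 = 12.8 mm.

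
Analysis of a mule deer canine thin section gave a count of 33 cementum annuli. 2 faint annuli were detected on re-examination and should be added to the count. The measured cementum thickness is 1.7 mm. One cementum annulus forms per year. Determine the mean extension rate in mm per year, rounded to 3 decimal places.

0.049 mm per year

After corrections the count is 33 + 2 = 35 cementum annuli.
1.7 mm over 35 years gives 1.7 / 35 ≈ 0.049 mm per year.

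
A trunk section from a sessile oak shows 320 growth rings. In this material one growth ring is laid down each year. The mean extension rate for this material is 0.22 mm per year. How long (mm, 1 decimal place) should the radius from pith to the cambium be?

The record spans 320 years at 0.22 mm per year.
Predicted length = 0.22 mm/year × 320 years = 70.4 mm.

70.4 mm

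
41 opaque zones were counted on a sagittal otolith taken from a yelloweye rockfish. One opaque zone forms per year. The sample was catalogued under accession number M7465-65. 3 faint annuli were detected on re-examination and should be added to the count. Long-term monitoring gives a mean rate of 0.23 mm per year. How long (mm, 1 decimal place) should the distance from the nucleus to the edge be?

Adjusted count: 41 + 3 = 44 opaque zones.
44 years at 0.23 mm/year gives 0.23 × 44 = 10.1 mm.

10.1 mm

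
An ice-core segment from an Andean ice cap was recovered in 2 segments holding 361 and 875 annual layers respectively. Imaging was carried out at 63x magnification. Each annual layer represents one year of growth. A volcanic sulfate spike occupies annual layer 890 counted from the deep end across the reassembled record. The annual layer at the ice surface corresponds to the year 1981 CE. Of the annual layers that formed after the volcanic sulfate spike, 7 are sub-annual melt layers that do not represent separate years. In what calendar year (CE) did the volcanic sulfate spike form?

1642 CE

Total annual layers = 361 + 875 = 1236.
Between annual layer 890 and the ice surface there are 1236 − 890 = 346 annual layers.
Removing the 7 false annual layers leaves 346 − 7 = 339 true annual layers beyond the volcanic sulfate spike.
Counting back 339 years from 1981 CE places the volcanic sulfate spike in 1981 − 339 = 1642 CE.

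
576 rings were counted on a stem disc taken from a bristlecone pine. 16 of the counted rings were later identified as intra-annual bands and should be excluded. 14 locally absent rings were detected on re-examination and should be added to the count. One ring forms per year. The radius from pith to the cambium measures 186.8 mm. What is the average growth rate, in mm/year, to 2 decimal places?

0.33 mm/year

Adjusted count: 576 − 16 + 14 = 574 rings.
Mean rate = 186.8 mm / 574 years ≈ 0.33 mm/year.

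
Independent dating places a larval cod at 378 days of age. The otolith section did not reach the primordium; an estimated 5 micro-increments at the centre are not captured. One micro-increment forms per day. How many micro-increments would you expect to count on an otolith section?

One micro-increment per day gives 378 micro-increments over 378 days.
378 − 5 missed = 373 micro-increments expected in the prepared section.

373 micro-increments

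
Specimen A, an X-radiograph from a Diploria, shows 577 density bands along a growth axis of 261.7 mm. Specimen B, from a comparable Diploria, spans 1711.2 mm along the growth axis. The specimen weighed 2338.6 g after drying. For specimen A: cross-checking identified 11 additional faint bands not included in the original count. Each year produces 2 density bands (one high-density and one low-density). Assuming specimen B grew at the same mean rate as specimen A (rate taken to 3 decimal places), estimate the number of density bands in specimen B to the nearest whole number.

3845 density bands

Specimen A: after corrections the count is 577 + 11 = 588 density bands.
Specimen A: 588 density bands at 2 per year is 588 / 2 = 294 years.
A: Extension rate ≈ 261.7 / 294 = 0.890 mm/year.
For B, 1711.2 / 0.890 = 1922.70 years; at 2 density bands per year that is 1922.70 × 2 ≈ 3845 density bands.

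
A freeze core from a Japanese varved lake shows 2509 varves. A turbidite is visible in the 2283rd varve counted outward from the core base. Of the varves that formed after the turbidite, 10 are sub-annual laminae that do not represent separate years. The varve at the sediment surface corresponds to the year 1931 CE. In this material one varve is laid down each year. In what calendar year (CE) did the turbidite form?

The turbidite sits at varve 2283 from the core base, so 2509 − 2283 = 226 varves formed after it.
Removing the 10 false varves leaves 226 − 10 = 216 true varves beyond the turbidite.
The varve at the sediment surface is 1931 CE, so the turbidite dates to 1931 − 216 = 1715 CE.

1715 CE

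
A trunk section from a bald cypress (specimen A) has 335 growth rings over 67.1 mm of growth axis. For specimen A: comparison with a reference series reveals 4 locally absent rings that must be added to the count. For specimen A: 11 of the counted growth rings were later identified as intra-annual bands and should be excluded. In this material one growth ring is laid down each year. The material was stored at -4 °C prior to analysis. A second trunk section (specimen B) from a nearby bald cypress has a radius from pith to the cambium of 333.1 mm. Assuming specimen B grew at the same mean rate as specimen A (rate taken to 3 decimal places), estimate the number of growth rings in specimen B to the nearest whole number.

Specimen A: correcting the raw count gives 335 − 11 + 4 = 328 true growth rings.
A: Extension rate ≈ 67.1 / 328 = 0.205 mm/yr.
B spans 333.1 / 0.205 = 1624.88 years ≈ 1625 growth rings.

1625 growth rings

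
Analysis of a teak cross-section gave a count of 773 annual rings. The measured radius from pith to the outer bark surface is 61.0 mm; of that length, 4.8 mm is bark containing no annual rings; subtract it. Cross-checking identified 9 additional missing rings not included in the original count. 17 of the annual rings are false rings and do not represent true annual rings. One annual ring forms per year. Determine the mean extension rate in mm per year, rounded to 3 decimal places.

True annual ring count = 773 − 17 + 9 = 765.
Removing the 4.8 mm offcut leaves 61.0 − 4.8 = 56.2 mm.
Extension rate ≈ 56.2 / 765 = 0.073 mm per year.

0.073 mm per year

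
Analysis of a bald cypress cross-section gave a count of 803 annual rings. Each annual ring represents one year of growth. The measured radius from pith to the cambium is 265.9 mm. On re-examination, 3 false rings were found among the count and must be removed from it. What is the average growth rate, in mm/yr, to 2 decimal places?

0.33 mm/yr

After corrections the count is 803 − 3 = 800 annual rings.
265.9 mm over 800 years gives 265.9 / 800 ≈ 0.33 mm/yr.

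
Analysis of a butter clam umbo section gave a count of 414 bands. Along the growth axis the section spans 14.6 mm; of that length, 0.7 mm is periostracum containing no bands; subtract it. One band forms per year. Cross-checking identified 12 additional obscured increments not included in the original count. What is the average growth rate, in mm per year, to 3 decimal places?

0.033 mm per year

Adjusted count: 414 + 12 = 426 bands.
Removing the 0.7 mm offcut leaves 14.6 − 0.7 = 13.9 mm.
Mean rate = 13.9 mm / 426 years ≈ 0.033 mm per year.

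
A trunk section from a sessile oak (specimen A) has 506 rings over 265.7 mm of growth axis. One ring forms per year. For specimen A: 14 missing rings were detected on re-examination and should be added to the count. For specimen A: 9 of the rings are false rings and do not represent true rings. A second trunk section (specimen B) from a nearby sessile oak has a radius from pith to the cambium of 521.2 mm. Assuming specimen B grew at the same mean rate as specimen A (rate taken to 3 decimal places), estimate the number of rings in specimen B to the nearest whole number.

1002 rings

Specimen A: correcting the raw count gives 506 − 9 + 14 = 511 true rings.
A: 265.7 mm over 511 years gives 265.7 / 511 ≈ 0.520 mm per year.
Specimen B: 521.2 mm / 0.520 mm per year = 1002.31 years ≈ 1002 rings.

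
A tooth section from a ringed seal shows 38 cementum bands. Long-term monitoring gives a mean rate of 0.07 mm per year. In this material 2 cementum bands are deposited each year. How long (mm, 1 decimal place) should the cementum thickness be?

1.3 mm

38 cementum bands at 2 per year is 38 / 2 = 19 years.
19 years at 0.07 mm/year gives 0.07 × 19 = 1.3 mm.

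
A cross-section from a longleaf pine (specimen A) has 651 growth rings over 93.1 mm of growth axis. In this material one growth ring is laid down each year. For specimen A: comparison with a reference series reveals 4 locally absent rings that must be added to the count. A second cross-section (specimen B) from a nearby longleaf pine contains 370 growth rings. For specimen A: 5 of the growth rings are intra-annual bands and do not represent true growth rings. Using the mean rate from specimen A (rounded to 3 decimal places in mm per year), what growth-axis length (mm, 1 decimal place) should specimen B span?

52.9 mm

Specimen A: correcting the raw count gives 651 − 5 + 4 = 650 true growth rings.
A: 93.1 mm over 650 years gives 93.1 / 650 ≈ 0.143 mm per year.
For B, 0.143 mm/year × 370 years = 52.9 mm.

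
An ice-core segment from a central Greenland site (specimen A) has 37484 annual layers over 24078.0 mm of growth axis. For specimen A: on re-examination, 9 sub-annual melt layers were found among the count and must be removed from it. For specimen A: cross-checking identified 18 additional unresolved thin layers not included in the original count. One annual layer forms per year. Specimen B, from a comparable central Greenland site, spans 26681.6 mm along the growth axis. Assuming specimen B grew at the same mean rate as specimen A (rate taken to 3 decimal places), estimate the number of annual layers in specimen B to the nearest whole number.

41560 annual layers

Specimen A: true annual layer count = 37484 − 9 + 18 = 37493.
A: Mean rate = 24078.0 mm / 37493 years ≈ 0.642 mm/year.
Specimen B: 26681.6 mm / 0.642 mm per year = 41560.12 years ≈ 41560 annual layers.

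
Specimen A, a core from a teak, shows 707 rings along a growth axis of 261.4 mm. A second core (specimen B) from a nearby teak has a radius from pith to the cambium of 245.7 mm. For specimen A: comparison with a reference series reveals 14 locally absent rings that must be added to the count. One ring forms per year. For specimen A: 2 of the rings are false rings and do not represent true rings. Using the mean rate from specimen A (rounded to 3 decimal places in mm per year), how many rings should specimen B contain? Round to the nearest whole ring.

675 rings

Specimen A: correcting the raw count gives 707 − 2 + 14 = 719 true rings.
A: Extension rate ≈ 261.4 / 719 = 0.364 mm/yr.
Specimen B: 245.7 mm / 0.364 mm per year = 675.00 years ≈ 675 rings.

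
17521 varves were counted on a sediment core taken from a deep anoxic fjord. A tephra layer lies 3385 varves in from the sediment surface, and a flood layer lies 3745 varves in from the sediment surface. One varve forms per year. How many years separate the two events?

360 years

The two markers are separated by 3745 − 3385 = 360 varves.
At one varve per year, 360 years elapsed between them.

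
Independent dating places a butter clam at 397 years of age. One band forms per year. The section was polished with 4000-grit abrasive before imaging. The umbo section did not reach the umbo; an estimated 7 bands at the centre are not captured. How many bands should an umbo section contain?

At one band per year, 397 years correspond to 397 bands.
397 − 7 missed = 390 bands expected in the prepared section.

390 bands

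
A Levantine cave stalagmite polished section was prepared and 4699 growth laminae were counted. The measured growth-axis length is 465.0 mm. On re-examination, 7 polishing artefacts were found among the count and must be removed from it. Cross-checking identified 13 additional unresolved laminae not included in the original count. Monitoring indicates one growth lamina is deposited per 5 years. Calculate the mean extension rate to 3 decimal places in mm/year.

0.020 mm/year

After corrections the count is 4699 − 7 + 13 = 4705 growth laminae.
At 5 years per growth lamina, 4705 × 5 = 23525 years.
Extension rate ≈ 465.0 / 23525 = 0.020 mm/year.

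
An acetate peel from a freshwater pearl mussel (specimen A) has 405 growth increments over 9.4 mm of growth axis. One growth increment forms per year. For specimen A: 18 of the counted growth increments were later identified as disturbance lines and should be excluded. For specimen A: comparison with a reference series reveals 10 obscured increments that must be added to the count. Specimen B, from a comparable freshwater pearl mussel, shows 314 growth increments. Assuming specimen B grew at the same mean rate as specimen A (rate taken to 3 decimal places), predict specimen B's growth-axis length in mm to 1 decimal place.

Specimen A: after corrections the count is 405 − 18 + 10 = 397 growth increments.
A: Extension rate ≈ 9.4 / 397 = 0.024 mm per year.
Length of B = 0.024 × 314 = 7.5 mm.

7.5 mm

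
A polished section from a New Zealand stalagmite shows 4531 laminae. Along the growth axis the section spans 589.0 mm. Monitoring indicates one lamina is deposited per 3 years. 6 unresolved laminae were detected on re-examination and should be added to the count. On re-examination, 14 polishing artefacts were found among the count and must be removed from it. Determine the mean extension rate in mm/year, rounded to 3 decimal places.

After corrections the count is 4531 − 14 + 6 = 4523 laminae.
4523 laminae at 3 years each span 4523 × 3 = 13569 years.
Extension rate ≈ 589.0 / 13569 = 0.043 mm/year.

0.043 mm/year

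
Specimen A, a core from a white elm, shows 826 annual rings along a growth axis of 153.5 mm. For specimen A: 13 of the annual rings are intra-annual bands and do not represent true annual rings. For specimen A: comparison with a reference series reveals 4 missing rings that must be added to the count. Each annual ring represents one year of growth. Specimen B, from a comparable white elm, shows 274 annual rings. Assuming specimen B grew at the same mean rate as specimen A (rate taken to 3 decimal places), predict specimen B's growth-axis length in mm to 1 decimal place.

Specimen A: adjusted count: 826 − 13 + 4 = 817 annual rings.
A: Mean rate = 153.5 mm / 817 years ≈ 0.188 mm/year.
For B, 0.188 mm/year × 274 years = 51.5 mm.

51.5 mm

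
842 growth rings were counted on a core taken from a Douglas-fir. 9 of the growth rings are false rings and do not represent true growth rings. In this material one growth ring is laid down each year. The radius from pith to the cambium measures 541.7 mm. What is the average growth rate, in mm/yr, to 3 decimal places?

True growth ring count = 842 − 9 = 833.
Extension rate ≈ 541.7 / 833 = 0.650 mm/yr.

0.650 mm/yr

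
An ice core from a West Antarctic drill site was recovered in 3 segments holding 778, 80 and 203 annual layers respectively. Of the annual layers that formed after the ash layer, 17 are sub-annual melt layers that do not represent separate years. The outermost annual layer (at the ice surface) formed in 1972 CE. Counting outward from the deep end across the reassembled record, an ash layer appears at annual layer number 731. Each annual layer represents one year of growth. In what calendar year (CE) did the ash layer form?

1659 CE

Total annual layers = 778 + 80 + 203 = 1061.
Between annual layer 731 and the ice surface there are 1061 − 731 = 330 annual layers.
Excluding 17 false annual layers: 330 − 17 = 313.
1972 − 313 = 1659 CE.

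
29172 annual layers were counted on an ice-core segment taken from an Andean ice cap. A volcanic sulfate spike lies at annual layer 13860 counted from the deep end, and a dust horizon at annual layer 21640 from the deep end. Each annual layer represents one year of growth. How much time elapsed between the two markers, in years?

Separation: 21640 − 13860 = 7780 annual layers.
That is 7780 years at one annual layer per year.

7780 yr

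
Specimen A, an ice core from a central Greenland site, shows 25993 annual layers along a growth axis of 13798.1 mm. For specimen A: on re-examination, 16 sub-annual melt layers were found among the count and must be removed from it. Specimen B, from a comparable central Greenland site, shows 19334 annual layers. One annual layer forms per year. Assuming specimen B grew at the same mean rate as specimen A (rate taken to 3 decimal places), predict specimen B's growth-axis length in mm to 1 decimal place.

10266.4 mm

Specimen A: after corrections the count is 25993 − 16 = 25977 annual layers.
A: 13798.1 mm over 25977 years gives 13798.1 / 25977 ≈ 0.531 mm/yr.
Length of B = 0.531 × 19334 = 10266.4 mm.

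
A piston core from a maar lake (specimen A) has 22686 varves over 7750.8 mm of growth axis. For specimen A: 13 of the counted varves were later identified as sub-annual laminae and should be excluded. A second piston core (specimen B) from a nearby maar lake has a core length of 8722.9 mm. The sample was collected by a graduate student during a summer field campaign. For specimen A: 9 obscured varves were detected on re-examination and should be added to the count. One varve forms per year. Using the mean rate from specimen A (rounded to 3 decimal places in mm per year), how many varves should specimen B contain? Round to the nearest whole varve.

25506 varves

Specimen A: after corrections the count is 22686 − 13 + 9 = 22682 varves.
A: 7750.8 mm over 22682 years gives 7750.8 / 22682 ≈ 0.342 mm per year.
B spans 8722.9 / 0.342 = 25505.56 years ≈ 25506 varves.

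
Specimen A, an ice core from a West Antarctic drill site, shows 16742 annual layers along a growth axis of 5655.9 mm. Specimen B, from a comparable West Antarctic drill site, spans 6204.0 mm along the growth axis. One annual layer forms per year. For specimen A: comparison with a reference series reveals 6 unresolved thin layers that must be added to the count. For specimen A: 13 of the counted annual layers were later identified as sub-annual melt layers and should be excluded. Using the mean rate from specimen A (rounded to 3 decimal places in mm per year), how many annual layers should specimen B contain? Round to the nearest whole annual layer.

18355 annual layers

Specimen A: after corrections the count is 16742 − 13 + 6 = 16735 annual layers.
A: Extension rate ≈ 5655.9 / 16735 = 0.338 mm/yr.
B spans 6204.0 / 0.338 = 18355.03 years ≈ 18355 annual layers.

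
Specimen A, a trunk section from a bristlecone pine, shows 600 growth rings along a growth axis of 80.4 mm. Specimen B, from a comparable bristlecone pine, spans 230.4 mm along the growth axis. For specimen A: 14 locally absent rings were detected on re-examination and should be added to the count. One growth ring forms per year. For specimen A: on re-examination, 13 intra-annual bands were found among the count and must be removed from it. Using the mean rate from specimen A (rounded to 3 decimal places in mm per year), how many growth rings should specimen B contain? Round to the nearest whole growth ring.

Specimen A: adjusted count: 600 − 13 + 14 = 601 growth rings.
A: Extension rate ≈ 80.4 / 601 = 0.134 mm/year.
B spans 230.4 / 0.134 = 1719.40 years ≈ 1719 growth rings.

1719 growth rings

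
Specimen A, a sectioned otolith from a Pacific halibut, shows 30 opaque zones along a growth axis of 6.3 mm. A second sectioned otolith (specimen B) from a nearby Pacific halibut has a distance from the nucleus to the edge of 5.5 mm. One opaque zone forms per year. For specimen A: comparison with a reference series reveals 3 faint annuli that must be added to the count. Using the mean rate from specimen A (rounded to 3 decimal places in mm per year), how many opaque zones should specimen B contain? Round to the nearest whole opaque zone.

29 opaque zones

Specimen A: adjusted count: 30 + 3 = 33 opaque zones.
A: Extension rate ≈ 6.3 / 33 = 0.191 mm/yr.
For B, 5.5 / 0.191 = 28.80 years ≈ 29 opaque zones.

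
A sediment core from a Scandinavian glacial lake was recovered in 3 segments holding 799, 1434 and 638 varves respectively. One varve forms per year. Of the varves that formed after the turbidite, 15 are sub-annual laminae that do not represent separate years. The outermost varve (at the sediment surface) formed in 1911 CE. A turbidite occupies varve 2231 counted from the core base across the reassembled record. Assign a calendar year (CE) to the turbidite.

1286 CE

Total varves = 799 + 1434 + 638 = 2871.
2871 − 2231 = 640 varves lie beyond the turbidite toward the sediment surface.
Excluding 15 false varves: 640 − 15 = 625.
Counting back 625 years from 1911 CE places the turbidite in 1911 − 625 = 1286 CE.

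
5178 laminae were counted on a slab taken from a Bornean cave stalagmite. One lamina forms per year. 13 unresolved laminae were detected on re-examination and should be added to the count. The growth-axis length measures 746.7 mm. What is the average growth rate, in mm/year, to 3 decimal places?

0.144 mm/year

Correcting the raw count gives 5178 + 13 = 5191 true laminae.
Mean rate = 746.7 mm / 5191 years ≈ 0.144 mm/year.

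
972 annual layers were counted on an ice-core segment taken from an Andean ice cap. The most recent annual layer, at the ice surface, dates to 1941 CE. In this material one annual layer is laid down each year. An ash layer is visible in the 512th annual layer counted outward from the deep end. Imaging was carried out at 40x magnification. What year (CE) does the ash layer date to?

972 − 512 = 460 annual layers lie beyond the ash layer toward the ice surface.
Counting back 460 years from 1941 CE places the ash layer in 1941 − 460 = 1481 CE.

1481 CE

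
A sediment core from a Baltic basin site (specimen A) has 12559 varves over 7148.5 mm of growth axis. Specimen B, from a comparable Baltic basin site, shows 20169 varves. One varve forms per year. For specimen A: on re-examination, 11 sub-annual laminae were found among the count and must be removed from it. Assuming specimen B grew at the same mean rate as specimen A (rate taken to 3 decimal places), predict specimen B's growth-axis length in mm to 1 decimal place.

Specimen A: true varve count = 12559 − 11 = 12548.
A: Mean rate = 7148.5 mm / 12548 years ≈ 0.570 mm/yr.
For B, 0.570 mm/year × 20169 years = 11496.3 mm.

11496.3 mm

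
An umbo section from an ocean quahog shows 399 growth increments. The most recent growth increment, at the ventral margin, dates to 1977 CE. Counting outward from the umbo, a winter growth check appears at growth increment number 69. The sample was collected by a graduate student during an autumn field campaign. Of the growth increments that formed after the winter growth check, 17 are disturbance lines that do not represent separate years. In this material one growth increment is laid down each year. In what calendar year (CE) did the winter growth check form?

The winter growth check sits at growth increment 69 from the umbo, so 399 − 69 = 330 growth increments formed after it.
Removing the 17 false growth increments leaves 330 − 17 = 313 true growth increments beyond the winter growth check.
The growth increment at the ventral margin is 1977 CE, so the winter growth check dates to 1977 − 313 = 1664 CE.

1664 CE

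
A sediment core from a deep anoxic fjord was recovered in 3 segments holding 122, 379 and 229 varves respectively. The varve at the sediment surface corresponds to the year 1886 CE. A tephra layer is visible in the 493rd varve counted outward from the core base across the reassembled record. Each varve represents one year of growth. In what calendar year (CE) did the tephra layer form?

Total varves = 122 + 379 + 229 = 730.
730 − 493 = 237 varves lie beyond the tephra layer toward the sediment surface.
1886 − 237 = 1649 CE.

1649 CE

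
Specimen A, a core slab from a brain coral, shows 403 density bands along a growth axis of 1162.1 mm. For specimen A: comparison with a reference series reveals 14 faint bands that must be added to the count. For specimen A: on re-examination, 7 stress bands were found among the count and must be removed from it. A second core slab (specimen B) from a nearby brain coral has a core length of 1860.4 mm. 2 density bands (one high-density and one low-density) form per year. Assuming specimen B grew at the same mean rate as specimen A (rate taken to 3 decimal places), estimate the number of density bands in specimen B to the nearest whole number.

656 density bands

Specimen A: correcting the raw count gives 403 − 7 + 14 = 410 true density bands.
Specimen A: dividing by 2 density bands per year: 410 / 2 = 205 years.
A: Extension rate ≈ 1162.1 / 205 = 5.669 mm/year.
For B, 1860.4 / 5.669 = 328.17 years; at 2 density bands per year that is 328.17 × 2 ≈ 656 density bands.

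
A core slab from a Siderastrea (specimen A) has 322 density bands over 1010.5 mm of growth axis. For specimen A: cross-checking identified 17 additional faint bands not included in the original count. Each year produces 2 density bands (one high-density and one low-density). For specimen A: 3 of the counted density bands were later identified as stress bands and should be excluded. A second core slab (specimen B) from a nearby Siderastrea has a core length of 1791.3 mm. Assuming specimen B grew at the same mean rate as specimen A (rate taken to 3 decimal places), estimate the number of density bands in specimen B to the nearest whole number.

Specimen A: adjusted count: 322 − 3 + 17 = 336 density bands.
Specimen A: dividing by 2 density bands per year: 336 / 2 = 168 years.
A: Extension rate ≈ 1010.5 / 168 = 6.015 mm/yr.
Specimen B: 1791.3 mm / 6.015 mm per year = 297.81 years; at 2 density bands per year that is 297.81 × 2 ≈ 596 density bands.

596 density bands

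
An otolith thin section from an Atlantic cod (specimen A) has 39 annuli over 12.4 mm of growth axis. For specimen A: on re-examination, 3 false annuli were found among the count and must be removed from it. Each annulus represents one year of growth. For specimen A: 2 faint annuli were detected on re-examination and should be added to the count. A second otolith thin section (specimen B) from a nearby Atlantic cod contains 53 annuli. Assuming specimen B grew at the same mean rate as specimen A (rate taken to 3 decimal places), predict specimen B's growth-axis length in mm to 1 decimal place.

17.3 mm

Specimen A: adjusted count: 39 − 3 + 2 = 38 annuli.
A: 12.4 mm over 38 years gives 12.4 / 38 ≈ 0.326 mm/yr.
Length of B = 0.326 × 53 = 17.3 mm.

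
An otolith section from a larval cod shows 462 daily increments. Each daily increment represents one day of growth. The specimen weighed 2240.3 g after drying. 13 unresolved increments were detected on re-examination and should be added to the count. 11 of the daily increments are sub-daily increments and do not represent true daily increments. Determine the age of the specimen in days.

464 d

Correcting the raw count gives 462 − 11 + 13 = 464 true daily increments.
At one daily increment per day, that is 464 days.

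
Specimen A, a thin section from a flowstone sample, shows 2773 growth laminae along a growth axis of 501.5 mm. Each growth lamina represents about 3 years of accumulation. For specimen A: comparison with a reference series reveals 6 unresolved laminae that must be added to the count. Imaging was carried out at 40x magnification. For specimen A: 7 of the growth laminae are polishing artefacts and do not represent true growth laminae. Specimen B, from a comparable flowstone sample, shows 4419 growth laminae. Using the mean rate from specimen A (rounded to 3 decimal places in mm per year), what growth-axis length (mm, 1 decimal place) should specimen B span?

Specimen A: adjusted count: 2773 − 7 + 6 = 2772 growth laminae.
Specimen A: 2772 growth laminae at 3 years each span 2772 × 3 = 8316 years.
A: 501.5 mm over 8316 years gives 501.5 / 8316 ≈ 0.060 mm per year.
Specimen B: at 3 years per growth lamina, 4419 × 3 = 13257 years. Length of B = 0.060 × 13257 = 795.4 mm.

795.4 mm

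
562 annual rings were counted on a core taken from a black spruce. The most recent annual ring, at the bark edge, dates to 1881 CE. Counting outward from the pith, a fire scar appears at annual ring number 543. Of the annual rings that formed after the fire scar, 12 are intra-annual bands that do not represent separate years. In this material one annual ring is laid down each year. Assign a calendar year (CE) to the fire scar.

1874 CE

562 − 543 = 19 annual rings lie beyond the fire scar toward the bark edge.
19 − 12 false = 7 true annual rings after the fire scar.
The annual ring at the bark edge is 1881 CE, so the fire scar dates to 1881 − 7 = 1874 CE.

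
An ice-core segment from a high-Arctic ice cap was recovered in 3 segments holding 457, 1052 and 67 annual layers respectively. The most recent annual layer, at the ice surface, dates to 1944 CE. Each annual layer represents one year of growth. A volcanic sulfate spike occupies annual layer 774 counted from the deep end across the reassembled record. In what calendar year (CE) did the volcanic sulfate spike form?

Total annual layers = 457 + 1052 + 67 = 1576.
1576 − 774 = 802 annual layers lie beyond the volcanic sulfate spike toward the ice surface.
1944 − 802 = 1142 CE.

1142 CE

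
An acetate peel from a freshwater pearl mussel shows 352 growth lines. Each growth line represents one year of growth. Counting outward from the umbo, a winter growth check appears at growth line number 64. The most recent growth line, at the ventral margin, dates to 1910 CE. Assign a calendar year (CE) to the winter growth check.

1622 CE

The winter growth check sits at growth line 64 from the umbo, so 352 − 64 = 288 growth lines formed after it.
The growth line at the ventral margin is 1910 CE, so the winter growth check dates to 1910 − 288 = 1622 CE.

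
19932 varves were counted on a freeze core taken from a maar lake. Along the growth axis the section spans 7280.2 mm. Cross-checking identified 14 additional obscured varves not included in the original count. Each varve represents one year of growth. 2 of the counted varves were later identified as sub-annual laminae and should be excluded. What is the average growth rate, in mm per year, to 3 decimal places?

0.365 mm per year

Adjusted count: 19932 − 2 + 14 = 19944 varves.
Mean rate = 7280.2 mm / 19944 years ≈ 0.365 mm per year.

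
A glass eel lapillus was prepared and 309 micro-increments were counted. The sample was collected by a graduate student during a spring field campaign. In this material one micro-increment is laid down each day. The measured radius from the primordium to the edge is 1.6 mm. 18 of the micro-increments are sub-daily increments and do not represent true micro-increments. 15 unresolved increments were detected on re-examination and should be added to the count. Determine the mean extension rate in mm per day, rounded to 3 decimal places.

0.005 mm per day

True micro-increment count = 309 − 18 + 15 = 306.
1.6 mm over 306 days gives 1.6 / 306 ≈ 0.005 mm per day.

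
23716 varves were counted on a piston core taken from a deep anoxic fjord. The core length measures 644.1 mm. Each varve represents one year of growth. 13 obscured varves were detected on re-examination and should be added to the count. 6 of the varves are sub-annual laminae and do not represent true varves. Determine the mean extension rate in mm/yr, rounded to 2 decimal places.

True varve count = 23716 − 6 + 13 = 23723.
Mean rate = 644.1 mm / 23723 years ≈ 0.03 mm/yr.

0.03 mm/yr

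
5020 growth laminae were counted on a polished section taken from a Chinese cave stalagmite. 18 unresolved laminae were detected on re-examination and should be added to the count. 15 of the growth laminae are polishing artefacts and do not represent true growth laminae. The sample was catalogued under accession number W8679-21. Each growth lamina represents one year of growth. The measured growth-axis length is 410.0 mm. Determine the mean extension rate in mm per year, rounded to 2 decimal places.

True growth lamina count = 5020 − 15 + 18 = 5023.
Mean rate = 410.0 mm / 5023 years ≈ 0.08 mm per year.

0.08 mm per year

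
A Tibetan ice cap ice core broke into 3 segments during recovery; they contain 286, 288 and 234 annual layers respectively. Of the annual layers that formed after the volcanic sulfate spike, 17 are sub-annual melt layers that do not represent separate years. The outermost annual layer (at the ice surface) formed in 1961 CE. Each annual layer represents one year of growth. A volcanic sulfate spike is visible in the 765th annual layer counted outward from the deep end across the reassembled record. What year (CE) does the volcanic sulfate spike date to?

Total annual layers = 286 + 288 + 234 = 808.
Between annual layer 765 and the ice surface there are 808 − 765 = 43 annual layers.
43 − 17 false = 26 true annual layers after the volcanic sulfate spike.
The annual layer at the ice surface is 1961 CE, so the volcanic sulfate spike dates to 1961 − 26 = 1935 CE.

1935 CE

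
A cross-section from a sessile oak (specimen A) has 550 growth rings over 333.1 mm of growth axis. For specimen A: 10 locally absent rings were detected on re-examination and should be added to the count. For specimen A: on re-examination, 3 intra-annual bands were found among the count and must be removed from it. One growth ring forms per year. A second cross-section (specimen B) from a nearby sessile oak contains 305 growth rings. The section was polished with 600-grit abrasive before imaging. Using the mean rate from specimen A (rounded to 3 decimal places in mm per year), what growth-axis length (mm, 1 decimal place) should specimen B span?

182.4 mm

Specimen A: true growth ring count = 550 − 3 + 10 = 557.
A: 333.1 mm over 557 years gives 333.1 / 557 ≈ 0.598 mm/yr.
For B, 0.598 mm/year × 305 years = 182.4 mm.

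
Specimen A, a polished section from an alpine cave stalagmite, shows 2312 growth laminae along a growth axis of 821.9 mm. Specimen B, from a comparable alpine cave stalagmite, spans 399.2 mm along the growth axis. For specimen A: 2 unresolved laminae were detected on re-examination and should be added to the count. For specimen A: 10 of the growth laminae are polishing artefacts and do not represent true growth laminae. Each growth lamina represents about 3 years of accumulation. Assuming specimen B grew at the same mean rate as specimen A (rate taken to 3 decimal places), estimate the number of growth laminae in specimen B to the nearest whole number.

1118 growth laminae

Specimen A: adjusted count: 2312 − 10 + 2 = 2304 growth laminae.
Specimen A: at 3 years per growth lamina, 2304 × 3 = 6912 years.
A: 821.9 mm over 6912 years gives 821.9 / 6912 ≈ 0.119 mm per year.
For B, 399.2 / 0.119 = 3354.62 years; at 3 years per growth lamina that is 3354.62 / 3 ≈ 1118 growth laminae.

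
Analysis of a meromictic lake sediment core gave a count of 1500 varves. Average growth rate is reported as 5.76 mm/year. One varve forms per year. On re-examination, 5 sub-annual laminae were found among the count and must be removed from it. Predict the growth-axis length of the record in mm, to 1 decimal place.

After corrections the count is 1500 − 5 = 1495 varves.
1495 years at 5.76 mm/year gives 5.76 × 1495 = 8611.2 mm.

8611.2 mm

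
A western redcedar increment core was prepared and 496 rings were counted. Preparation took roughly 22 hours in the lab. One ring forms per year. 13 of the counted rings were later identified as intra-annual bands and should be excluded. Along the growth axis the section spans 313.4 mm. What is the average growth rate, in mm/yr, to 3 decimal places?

0.649 mm/yr

True ring count = 496 − 13 = 483.
Mean rate = 313.4 mm / 483 years ≈ 0.649 mm/yr.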